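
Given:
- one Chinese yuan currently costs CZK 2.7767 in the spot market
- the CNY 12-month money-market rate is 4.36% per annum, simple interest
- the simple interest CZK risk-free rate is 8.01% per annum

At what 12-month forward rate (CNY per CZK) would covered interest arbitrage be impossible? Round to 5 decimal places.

0.34797

T = 1 year.
CZK accumulates by 1 + 0.0801×1 = 1.080100.
CNY accumulates by 1 + 0.0436×1 = 1.043600.
Forward (CZK per CNY) = 2.7767 × 1.080100 / 1.043600 = 2.873815.
Quoted the other way: 1/2.873815 = 0.34797 CNY per CZK.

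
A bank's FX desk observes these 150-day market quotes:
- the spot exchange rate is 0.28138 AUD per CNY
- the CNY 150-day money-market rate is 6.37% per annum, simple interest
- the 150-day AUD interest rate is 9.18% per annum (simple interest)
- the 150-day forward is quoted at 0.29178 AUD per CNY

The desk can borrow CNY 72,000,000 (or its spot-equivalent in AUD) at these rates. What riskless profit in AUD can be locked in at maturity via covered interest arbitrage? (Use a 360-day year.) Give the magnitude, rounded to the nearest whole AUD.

AUD 531,471

T = 150/360 years.
Route A — deposit CNY, sell forward: 72,000,000 × 1.0265416667 × 0.29178 = AUD 21,565,751.58.
Route B — convert at spot, deposit AUD: 72,000,000 × 0.28138 × 1.038250 = AUD 21,034,280.52.
The quoted forward overvalues CNY, so borrow AUD, buy CNY at spot, deposit the CNY at 6.37%, and sell the proceeds forward at 0.29178.
Profit = 21,565,751.58 − 21,034,280.52 = AUD 531,471.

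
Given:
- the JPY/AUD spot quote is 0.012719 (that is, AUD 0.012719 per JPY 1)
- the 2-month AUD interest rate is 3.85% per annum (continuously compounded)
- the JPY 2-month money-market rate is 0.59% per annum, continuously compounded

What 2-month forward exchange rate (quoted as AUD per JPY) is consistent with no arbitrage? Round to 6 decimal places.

T = 2/12 years.
AUD growth factor: e^(0.0385×2/12) = 1.0064373.
JPY growth factor: e^(0.0059×2/12) = 1.0009838.
Forward (AUD per JPY) = 0.012719 × 1.0064373 / 1.0009838 = 0.01278829.

0.012788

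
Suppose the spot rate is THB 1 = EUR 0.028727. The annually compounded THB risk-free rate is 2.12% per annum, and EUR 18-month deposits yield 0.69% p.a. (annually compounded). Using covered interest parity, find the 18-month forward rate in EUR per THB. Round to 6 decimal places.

T = 18/12 years.
EUR growth factor: (1 + 0.0069)^(18/12) = 1.0103678.
THB accumulates by (1 + 0.0212)^(18/12) = 1.0319679.
CIP: F = S · (grow EUR)/(grow THB) = 0.028727 × 1.0103678/1.0319679 = 0.02812572 EUR per THB.

0.028126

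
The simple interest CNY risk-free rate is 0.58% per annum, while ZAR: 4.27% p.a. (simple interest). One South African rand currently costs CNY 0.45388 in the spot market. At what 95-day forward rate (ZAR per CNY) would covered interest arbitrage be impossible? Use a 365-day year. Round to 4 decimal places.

2.2244

T = 95/365 years.
Growth of 1 CNY over T: 1 + 0.0058×95/365 = 1.0015096.
ZAR accumulates by 1 + 0.0427×95/365 = 1.0111137.
So F = 0.45388 × 1.0015096 / 1.0111137 = 0.4495688 (CNY/ZAR).
Invert for ZAR per CNY: 1 / 0.4495688 = 2.2244.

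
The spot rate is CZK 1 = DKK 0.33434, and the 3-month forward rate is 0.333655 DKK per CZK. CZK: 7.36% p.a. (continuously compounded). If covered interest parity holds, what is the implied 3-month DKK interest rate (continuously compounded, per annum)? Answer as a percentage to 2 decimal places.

T = 3/12 years.
CIP gives F = S · g_DKK/g_CZK, so g_DKK/g_CZK = 0.333655/0.33434 = 0.9979512.
CZK growth factor: e^(0.0736×3/12) = 1.0185703.
Hence g_DKK = 1.0164835.
r = ln(1.0164835)/(3/12) = 0.065396 → 6.54%.

6.54%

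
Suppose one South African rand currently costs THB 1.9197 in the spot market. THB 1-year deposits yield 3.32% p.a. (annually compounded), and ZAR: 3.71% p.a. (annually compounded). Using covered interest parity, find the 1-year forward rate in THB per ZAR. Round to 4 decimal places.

T = 1 year.
Growth of 1 THB over T: (1 + 0.0332)^1 = 1.033200.
ZAR accumulates by (1 + 0.0371)^1 = 1.037100.
Forward (THB per ZAR) = 1.9197 × 1.033200 / 1.037100 = 1.912481.

1.9125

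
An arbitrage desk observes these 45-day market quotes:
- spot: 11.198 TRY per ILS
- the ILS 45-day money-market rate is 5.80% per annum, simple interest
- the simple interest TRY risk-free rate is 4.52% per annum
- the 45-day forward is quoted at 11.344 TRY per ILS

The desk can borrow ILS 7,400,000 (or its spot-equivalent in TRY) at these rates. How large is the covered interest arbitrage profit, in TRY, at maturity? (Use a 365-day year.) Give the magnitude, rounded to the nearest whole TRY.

TRY 1,218,894

T = 45/365 years.
Route A — deposit ILS, sell forward: 7,400,000 × 1.0071506849 × 11.344 = TRY 84,545,868.53.
Route B — convert at spot, deposit TRY: 7,400,000 × 11.198 × 1.0055726027 = TRY 83,326,974.84.
The quoted forward overvalues ILS, so borrow TRY, buy ILS at spot, deposit the ILS at 5.80%, and sell the proceeds forward at 11.344.
Profit = 84,545,868.53 − 83,326,974.84 = TRY 1,218,894.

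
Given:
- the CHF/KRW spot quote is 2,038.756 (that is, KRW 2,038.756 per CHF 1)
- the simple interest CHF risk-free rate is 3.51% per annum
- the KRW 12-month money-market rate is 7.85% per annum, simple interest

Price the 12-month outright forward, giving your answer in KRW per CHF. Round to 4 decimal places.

2124.2376

T = 1 year.
KRW growth factor: 1 + 0.0785×1 = 1.078500.
Growth of 1 CHF over T: 1 + 0.0351×1 = 1.035100.
So F = 2038.756 × 1.078500 / 1.035100 = 2124.237606 (KRW/CHF).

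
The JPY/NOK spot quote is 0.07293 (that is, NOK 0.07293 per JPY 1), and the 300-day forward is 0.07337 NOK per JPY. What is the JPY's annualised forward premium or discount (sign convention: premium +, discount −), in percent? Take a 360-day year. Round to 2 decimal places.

T = 300/360 years.
Period premium: (0.07337 − 0.07293)/0.07293 = 0.0060332.
Annualise by dividing by T: 0.0060332 / (300/360) = 0.007240 → 0.72%.

+0.72%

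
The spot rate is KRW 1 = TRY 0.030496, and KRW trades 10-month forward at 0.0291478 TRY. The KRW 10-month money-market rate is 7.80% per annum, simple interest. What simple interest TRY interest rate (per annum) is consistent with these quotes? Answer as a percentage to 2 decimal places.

T = 10/12 years.
CIP gives F = S · g_TRY/g_KRW, so g_TRY/g_KRW = 0.0291478/0.030496 = 0.9557909.
The KRW side grows by 1 + 0.0780×10/12 = 1.065000.
That pins the TRY growth at 1.0179173.
r = (1.0179173 − 1)/(10/12) = 0.021501 → 2.15%.

2.15%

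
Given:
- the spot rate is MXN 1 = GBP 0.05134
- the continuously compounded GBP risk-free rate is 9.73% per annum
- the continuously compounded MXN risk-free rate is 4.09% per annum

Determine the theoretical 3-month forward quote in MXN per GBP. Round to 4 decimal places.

19.2053

T = 3/12 years.
Growth of 1 GBP over T: e^(0.0973×3/12) = 1.02462327.
MXN growth factor: e^(0.0409×3/12) = 1.01027745.
So F = 0.05134 × 1.02462327 / 1.01027745 = 0.052069022 (GBP/MXN).
Quoted the other way: 1/0.052069022 = 19.2053 MXN per GBP.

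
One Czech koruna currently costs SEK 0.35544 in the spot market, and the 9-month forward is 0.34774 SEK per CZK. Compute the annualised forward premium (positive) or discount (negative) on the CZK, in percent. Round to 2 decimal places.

-2.89%

T = 9/12 years.
Period premium: (0.34774 − 0.35544)/0.35544 = -0.0216633.
Per annum: -0.0216633 / (9/12) = -0.028884 = -2.89%.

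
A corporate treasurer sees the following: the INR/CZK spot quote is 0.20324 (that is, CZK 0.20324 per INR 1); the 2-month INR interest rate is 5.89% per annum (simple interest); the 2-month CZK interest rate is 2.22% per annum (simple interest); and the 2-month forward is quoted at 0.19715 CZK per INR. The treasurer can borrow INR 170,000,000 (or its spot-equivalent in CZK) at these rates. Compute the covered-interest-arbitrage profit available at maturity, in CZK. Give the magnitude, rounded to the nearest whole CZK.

CZK 834,127

T = 2/12 years.
Invest the INR and cover forward: 170,000,000 × 1.0098166667 × 0.19715 = CZK 33,844,510.49.
Convert at spot and invest in CZK: 170,000,000 × 0.20324 × 1.003700 = CZK 34,678,637.96.
The quoted forward undervalues INR, so borrow INR, convert to CZK at spot, deposit the CZK at 2.22%, and buy INR forward at 0.19715 to cover the loan.
Profit = 34,678,637.96 − 33,844,510.49 = CZK 834,127.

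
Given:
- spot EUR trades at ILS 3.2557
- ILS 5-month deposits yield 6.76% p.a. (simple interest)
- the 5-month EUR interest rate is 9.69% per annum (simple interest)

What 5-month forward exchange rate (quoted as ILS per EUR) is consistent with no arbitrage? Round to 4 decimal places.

T = 5/12 years.
ILS accumulates by 1 + 0.0676×5/12 = 1.0281667.
EUR accumulates by 1 + 0.0969×5/12 = 1.040375.
Forward (ILS per EUR) = 3.2557 × 1.0281667 / 1.040375 = 3.217496.

3.2175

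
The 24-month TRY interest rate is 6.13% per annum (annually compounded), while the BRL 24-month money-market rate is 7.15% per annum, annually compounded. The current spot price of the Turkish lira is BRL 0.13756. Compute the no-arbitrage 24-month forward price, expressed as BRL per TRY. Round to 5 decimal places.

0.14022

T = 2 years.
BRL growth factor: (1 + 0.0715)^2 = 1.1481122.
TRY accumulates by (1 + 0.0613)^2 = 1.1263577.
So F = 0.13756 × 1.1481122 / 1.1263577 = 0.1402168 (BRL/TRY).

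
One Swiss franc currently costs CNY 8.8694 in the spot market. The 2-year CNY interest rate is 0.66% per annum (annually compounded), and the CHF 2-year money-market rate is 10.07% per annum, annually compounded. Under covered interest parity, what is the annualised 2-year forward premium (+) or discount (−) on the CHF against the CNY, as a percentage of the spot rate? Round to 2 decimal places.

T = 2 years.
No-arbitrage forward: 8.8694 × 1.0132436 / 1.2115405 = 7.4177155 CNY/CHF.
Annualised premium = (F − S)/S × (1/T) = (7.4177155 − 8.8694)/8.8694 ÷ 2 = -8.18%.

-8.18%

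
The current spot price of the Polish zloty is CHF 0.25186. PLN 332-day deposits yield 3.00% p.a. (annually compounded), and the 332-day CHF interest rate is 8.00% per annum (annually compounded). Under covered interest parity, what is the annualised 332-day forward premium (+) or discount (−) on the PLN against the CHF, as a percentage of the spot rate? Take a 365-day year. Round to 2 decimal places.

T = 332/365 years.
F = S · g_CHF/g_PLN = 0.25186 × 1.0725113/1.0272511 = 0.26295683.
(F − S)/S ÷ T = (0.26295683 − 0.25186)/0.25186/(332/365) = 0.048439 → 4.84%.

+4.84%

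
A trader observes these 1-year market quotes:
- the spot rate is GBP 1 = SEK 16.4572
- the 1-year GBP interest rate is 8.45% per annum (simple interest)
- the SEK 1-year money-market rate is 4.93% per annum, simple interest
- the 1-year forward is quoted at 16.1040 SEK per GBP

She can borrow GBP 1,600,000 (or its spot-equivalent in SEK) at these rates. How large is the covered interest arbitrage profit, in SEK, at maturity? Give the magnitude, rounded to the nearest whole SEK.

T = 1 year.
Keep in GBP, deliver into the forward: 1,600,000·1.084500·16.1040 = SEK 27,943,660.80.
Swap to SEK now, deposit: 1,600,000·16.4572·1.049300 = SEK 27,629,663.94.
The quoted forward overvalues GBP, so borrow SEK, buy GBP at spot, deposit the GBP at 8.45%, and sell the proceeds forward at 16.1040.
Profit = 27,943,660.80 − 27,629,663.94 = SEK 313,997.

SEK 313,997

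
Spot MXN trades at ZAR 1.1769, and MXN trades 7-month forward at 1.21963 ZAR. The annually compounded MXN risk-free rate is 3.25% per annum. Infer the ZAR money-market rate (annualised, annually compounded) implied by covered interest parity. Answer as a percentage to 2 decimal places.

T = 7/12 years.
F/S = 1.21963/1.1769 = 1.0363072 = (growth of ZAR) / (growth of MXN).
MXN growth factor: (1 + 0.0325)^(7/12) = 1.0188319.
Hence g_ZAR = 1.0558228.
Annualise: 1.0558228^(12/7) − 1 = 0.097594 = 9.76%.

9.76%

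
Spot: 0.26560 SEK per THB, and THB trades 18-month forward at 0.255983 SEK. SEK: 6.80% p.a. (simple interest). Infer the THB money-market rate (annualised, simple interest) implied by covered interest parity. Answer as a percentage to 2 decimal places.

9.56%

T = 18/12 years.
By CIP, F/S equals the SEK-to-THB growth ratio: 0.255983/0.2656 = 0.9637914.
The SEK side grows by 1 + 0.0680×18/12 = 1.102000.
So the THB growth factor = 1.1434009.
r = (1.1434009 − 1)/(18/12) = 0.095601 → 9.56%.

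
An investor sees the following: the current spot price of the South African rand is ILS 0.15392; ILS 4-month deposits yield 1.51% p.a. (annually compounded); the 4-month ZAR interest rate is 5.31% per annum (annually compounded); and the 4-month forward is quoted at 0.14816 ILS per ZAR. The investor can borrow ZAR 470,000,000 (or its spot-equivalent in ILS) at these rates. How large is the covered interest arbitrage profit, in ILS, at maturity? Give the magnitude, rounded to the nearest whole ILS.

ILS 1,858,157

T = 4/12 years.
Route A — deposit ZAR, sell forward: 470,000,000 × 1.0173956371 × 0.14816 = ILS 70,846,548.67.
Route B — convert at spot, deposit ILS: 470,000,000 × 0.15392 × 1.0050082093 = ILS 72,704,705.88.
The quoted forward undervalues ZAR, so borrow ZAR, convert to ILS at spot, deposit the ILS at 1.51%, and buy ZAR forward at 0.14816 to cover the loan.
Arbitrage profit = |70,846,548.67 − 72,704,705.88| = ILS 1,858,157.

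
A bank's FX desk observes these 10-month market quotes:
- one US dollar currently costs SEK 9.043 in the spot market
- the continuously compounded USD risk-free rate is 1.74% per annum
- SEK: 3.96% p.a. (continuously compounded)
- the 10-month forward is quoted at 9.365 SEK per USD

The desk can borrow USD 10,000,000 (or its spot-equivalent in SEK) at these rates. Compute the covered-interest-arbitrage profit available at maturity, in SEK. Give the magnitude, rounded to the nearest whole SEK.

SEK 1,553,842

T = 10/12 years.
Keep in USD, deliver into the forward: 10,000,000·1.014605635·9.365 = SEK 95,017,817.72.
Swap to SEK now, deposit: 10,000,000·9.043·1.0335505392 = SEK 93,463,975.26.
The quoted forward overvalues USD, so borrow SEK, buy USD at spot, deposit the USD at 1.74%, and sell the proceeds forward at 9.365.
The gap between the two covered legs is SEK 1,553,842.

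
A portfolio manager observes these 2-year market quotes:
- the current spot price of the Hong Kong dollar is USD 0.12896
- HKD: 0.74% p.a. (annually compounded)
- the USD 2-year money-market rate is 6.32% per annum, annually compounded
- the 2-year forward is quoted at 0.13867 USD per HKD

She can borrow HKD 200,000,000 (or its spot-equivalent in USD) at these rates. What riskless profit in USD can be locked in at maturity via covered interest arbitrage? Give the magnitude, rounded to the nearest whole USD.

T = 2 years.
Invest the HKD and cover forward: 200,000,000 × 1.01485476 × 0.13867 = USD 28,145,981.91.
Convert at spot and invest in USD: 200,000,000 × 0.12896 × 1.13039424 = USD 29,155,128.24.
The quoted forward undervalues HKD, so borrow HKD, convert to USD at spot, deposit the USD at 6.32%, and buy HKD forward at 0.13867 to cover the loan.
Arbitrage profit = |28,145,981.91 − 29,155,128.24| = USD 1,009,146.

USD 1,009,146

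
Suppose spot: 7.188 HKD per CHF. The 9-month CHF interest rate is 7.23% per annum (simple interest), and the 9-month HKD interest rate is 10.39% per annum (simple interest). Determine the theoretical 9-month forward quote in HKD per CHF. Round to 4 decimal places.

T = 9/12 years.
Growth of 1 HKD over T: 1 + 0.1039×9/12 = 1.077925.
CHF growth factor: 1 + 0.0723×9/12 = 1.054225.
CIP: F = S · (grow HKD)/(grow CHF) = 7.188 × 1.077925/1.054225 = 7.349593 HKD per CHF.

7.3496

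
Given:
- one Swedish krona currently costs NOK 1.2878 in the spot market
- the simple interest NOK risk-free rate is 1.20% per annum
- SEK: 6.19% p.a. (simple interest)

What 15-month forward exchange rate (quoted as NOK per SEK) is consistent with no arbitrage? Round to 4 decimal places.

T = 15/12 years.
Growth of 1 NOK over T: 1 + 0.0120×15/12 = 1.015000.
SEK growth factor: 1 + 0.0619×15/12 = 1.077375.
CIP: F = S · (grow NOK)/(grow SEK) = 1.2878 × 1.015000/1.077375 = 1.213242 NOK per SEK.

1.2132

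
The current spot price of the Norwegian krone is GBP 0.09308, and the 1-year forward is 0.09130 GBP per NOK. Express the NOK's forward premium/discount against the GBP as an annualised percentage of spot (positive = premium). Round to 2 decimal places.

T = 1 year.
NOK trades forward at -1.91233% vs spot over the period.
Per annum: -0.0191233 / 1 = -0.019123 = -1.91%.

-1.91%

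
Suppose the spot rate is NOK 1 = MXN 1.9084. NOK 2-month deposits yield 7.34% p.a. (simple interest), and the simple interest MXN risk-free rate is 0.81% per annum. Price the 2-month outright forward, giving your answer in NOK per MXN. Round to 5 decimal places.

T = 2/12 years.
MXN growth factor: 1 + 0.0081×2/12 = 1.001350.
NOK growth factor: 1 + 0.0734×2/12 = 1.0122333.
So F = 1.9084 × 1.001350 / 1.0122333 = 1.887881 (MXN/NOK).
Invert for NOK per MXN: 1 / 1.887881 = 0.52969.

0.52969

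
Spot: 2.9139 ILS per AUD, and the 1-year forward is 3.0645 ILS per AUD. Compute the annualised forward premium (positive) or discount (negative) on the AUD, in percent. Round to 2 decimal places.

T = 1 year.
(F − S)/S = (3.0645 − 2.9139)/2.9139 = 0.0516833.
Annualise by dividing by T: 0.0516833 / 1 = 0.051683 → 5.17%.

+5.17%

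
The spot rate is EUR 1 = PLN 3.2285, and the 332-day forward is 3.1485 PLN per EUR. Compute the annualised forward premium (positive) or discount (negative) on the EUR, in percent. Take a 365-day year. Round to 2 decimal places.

-2.72%

T = 332/365 years.
Period premium: (3.1485 − 3.2285)/3.2285 = -0.0247793.
Per annum: -0.0247793 / (332/365) = -0.027242 = -2.72%.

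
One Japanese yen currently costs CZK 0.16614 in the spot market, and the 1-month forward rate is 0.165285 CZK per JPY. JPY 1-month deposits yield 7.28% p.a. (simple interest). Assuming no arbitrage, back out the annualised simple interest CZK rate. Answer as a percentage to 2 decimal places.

1.07%

T = 1/12 years.
F/S = 0.165285/0.16614 = 0.9948537 = (growth of CZK) / (growth of JPY).
JPY growth factor: 1 + 0.0728×1/12 = 1.0060667.
So the CZK growth factor = 1.0008892.
(1.0008892 − 1)/T = 0.010670, i.e. 1.07%.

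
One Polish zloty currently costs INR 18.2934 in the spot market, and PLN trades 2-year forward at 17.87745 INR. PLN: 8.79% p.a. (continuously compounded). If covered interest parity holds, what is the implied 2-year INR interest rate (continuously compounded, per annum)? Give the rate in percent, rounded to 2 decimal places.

T = 2 years.
F/S = 17.87745/18.2934 = 0.9772623 = (growth of INR) / (growth of PLN).
The PLN side grows by e^(0.0879×2) = 1.1921996.
So the INR growth factor = 1.1650917.
Take logs: ln 1.1650917 / 2 = 0.076400, so 7.64%.

7.64%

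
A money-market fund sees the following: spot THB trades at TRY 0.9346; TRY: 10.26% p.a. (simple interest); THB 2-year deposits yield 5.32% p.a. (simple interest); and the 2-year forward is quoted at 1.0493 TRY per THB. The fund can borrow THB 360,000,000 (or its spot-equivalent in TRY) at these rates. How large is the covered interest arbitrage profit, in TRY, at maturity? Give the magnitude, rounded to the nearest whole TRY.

TRY 12,443,616

T = 2 years.
Keep in THB, deliver into the forward: 360,000,000·1.106400·1.0493 = TRY 417,940,387.20.
Swap to TRY now, deposit: 360,000,000·0.9346·1.205200 = TRY 405,496,771.20.
The quoted forward overvalues THB, so borrow TRY, buy THB at spot, deposit the THB at 5.32%, and sell the proceeds forward at 1.0493.
Arbitrage profit = |417,940,387.20 − 405,496,771.20| = TRY 12,443,616.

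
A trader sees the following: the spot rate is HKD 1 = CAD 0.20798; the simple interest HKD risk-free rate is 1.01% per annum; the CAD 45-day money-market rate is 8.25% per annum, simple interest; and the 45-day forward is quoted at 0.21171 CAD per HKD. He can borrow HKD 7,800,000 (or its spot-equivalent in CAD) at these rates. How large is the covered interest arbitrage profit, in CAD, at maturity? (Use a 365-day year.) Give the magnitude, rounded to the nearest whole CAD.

T = 45/365 years.
Invest the HKD and cover forward: 7,800,000 × 1.001245205 × 0.21171 = CAD 1,653,394.25.
Convert at spot and invest in CAD: 7,800,000 × 0.20798 × 1.010171233 = CAD 1,638,744.22.
The quoted forward overvalues HKD, so borrow CAD, buy HKD at spot, deposit the HKD at 1.01%, and sell the proceeds forward at 0.21171.
Arbitrage profit = |1,653,394.25 − 1,638,744.22| = CAD 14,650.

CAD 14,650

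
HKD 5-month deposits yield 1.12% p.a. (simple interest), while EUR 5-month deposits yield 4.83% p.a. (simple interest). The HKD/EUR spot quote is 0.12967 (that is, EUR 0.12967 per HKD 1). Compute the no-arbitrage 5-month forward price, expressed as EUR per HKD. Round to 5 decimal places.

0.13167

T = 5/12 years.
EUR growth factor: 1 + 0.0483×5/12 = 1.020125.
HKD accumulates by 1 + 0.0112×5/12 = 1.0046667.
Forward (EUR per HKD) = 0.12967 × 1.020125 / 1.0046667 = 0.1316652.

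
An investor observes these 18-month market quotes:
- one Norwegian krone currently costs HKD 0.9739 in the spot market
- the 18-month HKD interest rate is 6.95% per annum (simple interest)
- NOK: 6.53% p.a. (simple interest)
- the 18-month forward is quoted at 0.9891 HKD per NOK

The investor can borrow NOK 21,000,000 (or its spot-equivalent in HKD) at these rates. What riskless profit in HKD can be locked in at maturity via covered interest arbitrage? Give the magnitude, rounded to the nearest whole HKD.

HKD 221,619

T = 18/12 years.
Invest the NOK and cover forward: 21,000,000 × 1.097950 × 0.9891 = HKD 22,805,629.25.
Convert at spot and invest in HKD: 21,000,000 × 0.9739 × 1.104250 = HKD 22,584,010.58.
The quoted forward overvalues NOK, so borrow HKD, buy NOK at spot, deposit the NOK at 6.53%, and sell the proceeds forward at 0.9891.
The gap between the two covered legs is HKD 221,619.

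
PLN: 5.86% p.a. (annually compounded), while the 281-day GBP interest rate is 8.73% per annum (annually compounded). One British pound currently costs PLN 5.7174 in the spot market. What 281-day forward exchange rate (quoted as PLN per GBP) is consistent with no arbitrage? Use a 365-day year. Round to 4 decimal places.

5.6009

T = 281/365 years.
PLN growth factor: (1 + 0.0586)^(281/365) = 1.0448168.
Growth of 1 GBP over T: (1 + 0.0873)^(281/365) = 1.0665569.
CIP: F = S · (grow PLN)/(grow GBP) = 5.7174 × 1.0448168/1.0665569 = 5.600860 PLN per GBP.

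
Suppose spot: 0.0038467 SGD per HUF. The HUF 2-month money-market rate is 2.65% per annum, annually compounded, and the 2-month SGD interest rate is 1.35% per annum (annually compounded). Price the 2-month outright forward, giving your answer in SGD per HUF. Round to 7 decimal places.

0.0038385

T = 2/12 years.
SGD growth factor: (1 + 0.0135)^(2/12) = 1.0022374.
HUF growth factor: (1 + 0.0265)^(2/12) = 1.0043687.
Forward (SGD per HUF) = 0.0038467 × 1.0022374 / 1.0043687 = 0.003838537.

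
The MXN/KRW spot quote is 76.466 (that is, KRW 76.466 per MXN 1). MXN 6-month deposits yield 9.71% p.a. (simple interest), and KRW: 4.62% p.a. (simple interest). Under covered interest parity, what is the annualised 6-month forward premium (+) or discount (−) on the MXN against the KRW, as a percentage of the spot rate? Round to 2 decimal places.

-4.85%

T = 6/12 years.
No-arbitrage forward: 76.466 × 1.023100 / 1.048550 = 74.610047 KRW/MXN.
Annualised premium = (F − S)/S × (1/T) = (74.610047 − 76.466)/76.466 ÷ (6/12) = -4.85%.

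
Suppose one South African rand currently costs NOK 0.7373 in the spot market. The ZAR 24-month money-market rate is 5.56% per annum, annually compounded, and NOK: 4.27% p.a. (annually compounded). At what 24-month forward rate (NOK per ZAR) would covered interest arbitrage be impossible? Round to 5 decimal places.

0.71939

T = 2 years.
NOK accumulates by (1 + 0.0427)^2 = 1.0872233.
ZAR accumulates by (1 + 0.0556)^2 = 1.1142914.
Forward (NOK per ZAR) = 0.7373 × 1.0872233 / 1.1142914 = 0.7193897.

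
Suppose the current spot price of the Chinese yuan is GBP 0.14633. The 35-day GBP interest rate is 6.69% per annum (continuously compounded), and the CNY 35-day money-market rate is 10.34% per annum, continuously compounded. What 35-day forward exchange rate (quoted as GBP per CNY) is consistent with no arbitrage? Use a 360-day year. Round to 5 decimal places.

T = 35/360 years.
Growth of 1 GBP over T: e^(0.0669×35/360) = 1.0065254.
Growth of 1 CNY over T: e^(0.1034×35/360) = 1.0101035.
Forward (GBP per CNY) = 0.14633 × 1.0065254 / 1.0101035 = 0.1458117.

0.14581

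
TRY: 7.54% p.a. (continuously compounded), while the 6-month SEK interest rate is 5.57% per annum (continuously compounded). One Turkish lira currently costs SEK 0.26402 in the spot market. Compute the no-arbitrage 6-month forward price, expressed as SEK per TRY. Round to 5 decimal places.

T = 6/12 years.
SEK accumulates by e^(0.0557×6/12) = 1.0282414.
TRY accumulates by e^(0.0754×6/12) = 1.0384197.
CIP: F = S · (grow SEK)/(grow TRY) = 0.26402 × 1.0282414/1.0384197 = 0.2614321 SEK per TRY.

0.26143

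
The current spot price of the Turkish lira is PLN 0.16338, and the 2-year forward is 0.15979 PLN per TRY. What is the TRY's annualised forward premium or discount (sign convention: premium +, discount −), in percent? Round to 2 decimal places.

-1.10%

T = 2 years.
TRY trades forward at -2.19733% vs spot over the period.
×(1/T) gives -1.10% p.a.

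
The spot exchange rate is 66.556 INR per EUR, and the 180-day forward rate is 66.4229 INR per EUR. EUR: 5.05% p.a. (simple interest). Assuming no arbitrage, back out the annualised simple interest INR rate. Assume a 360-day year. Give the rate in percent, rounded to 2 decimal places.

4.64%

T = 180/360 years.
F/S = 66.4229/66.556 = 0.9980002 = (growth of INR) / (growth of EUR).
EUR growth factor: 1 + 0.0505×180/360 = 1.025250.
So the INR growth factor = 1.0231997.
(1.0231997 − 1)/T = 0.046399, i.e. 4.64%.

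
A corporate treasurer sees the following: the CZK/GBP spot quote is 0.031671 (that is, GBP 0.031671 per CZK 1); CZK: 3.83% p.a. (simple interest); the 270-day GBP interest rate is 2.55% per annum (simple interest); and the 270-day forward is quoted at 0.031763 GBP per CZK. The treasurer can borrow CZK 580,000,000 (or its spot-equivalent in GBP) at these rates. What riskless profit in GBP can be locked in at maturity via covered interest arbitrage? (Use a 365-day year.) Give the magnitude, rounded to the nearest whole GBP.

GBP 228,800

T = 270/365 years.
Route A — deposit CZK, sell forward: 580,000,000 × 1.0283315068 × 0.031763 = GBP 18,944,478.32.
Route B — convert at spot, deposit GBP: 580,000,000 × 0.031671 × 1.0188630137 = GBP 18,715,678.09.
The quoted forward overvalues CZK, so borrow GBP, buy CZK at spot, deposit the CZK at 3.83%, and sell the proceeds forward at 0.031763.
Profit = 18,944,478.32 − 18,715,678.09 = GBP 228,800.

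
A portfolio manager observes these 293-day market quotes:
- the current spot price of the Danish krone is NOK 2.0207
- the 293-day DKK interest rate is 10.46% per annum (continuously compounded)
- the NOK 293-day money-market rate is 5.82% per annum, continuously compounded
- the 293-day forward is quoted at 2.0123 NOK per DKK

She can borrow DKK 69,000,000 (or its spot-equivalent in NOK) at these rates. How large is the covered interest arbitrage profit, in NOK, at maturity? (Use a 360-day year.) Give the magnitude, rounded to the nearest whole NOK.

T = 293/360 years.
Keep in DKK, deliver into the forward: 69,000,000·1.08886163373·2.0123 = NOK 151,187,022.32.
Swap to NOK now, deposit: 69,000,000·2.0207·1.04850813846 = NOK 146,191,707.28.
The quoted forward overvalues DKK, so borrow NOK, buy DKK at spot, deposit the DKK at 10.46%, and sell the proceeds forward at 2.0123.
Arbitrage profit = |151,187,022.32 − 146,191,707.28| = NOK 4,995,315.

NOK 4,995,315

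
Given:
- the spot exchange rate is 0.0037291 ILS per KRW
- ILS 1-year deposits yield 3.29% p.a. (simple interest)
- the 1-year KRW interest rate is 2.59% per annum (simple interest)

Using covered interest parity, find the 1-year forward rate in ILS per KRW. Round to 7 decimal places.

T = 1 year.
ILS accumulates by 1 + 0.0329×1 = 1.032900.
KRW accumulates by 1 + 0.0259×1 = 1.025900.
CIP: F = S · (grow ILS)/(grow KRW) = 0.0037291 × 1.032900/1.025900 = 0.003754545 ILS per KRW.

0.0037545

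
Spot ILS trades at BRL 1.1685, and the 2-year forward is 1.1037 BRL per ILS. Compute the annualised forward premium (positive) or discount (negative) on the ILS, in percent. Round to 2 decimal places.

T = 2 years.
ILS trades forward at -5.54557% vs spot over the period.
Per annum: -0.0554557 / 2 = -0.027728 = -2.77%.

-2.77%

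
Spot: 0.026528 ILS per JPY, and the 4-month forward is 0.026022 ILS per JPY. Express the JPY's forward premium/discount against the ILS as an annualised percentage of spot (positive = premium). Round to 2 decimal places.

-5.72%

T = 4/12 years.
Period premium: (0.026022 − 0.026528)/0.026528 = -0.0190742.
Per annum: -0.0190742 / (4/12) = -0.057223 = -5.72%.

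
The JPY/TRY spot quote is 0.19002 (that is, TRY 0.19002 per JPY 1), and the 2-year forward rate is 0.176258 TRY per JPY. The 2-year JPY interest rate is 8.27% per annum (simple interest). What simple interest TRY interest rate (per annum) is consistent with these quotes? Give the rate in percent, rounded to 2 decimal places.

T = 2 years.
By CIP, F/S equals the TRY-to-JPY growth ratio: 0.176258/0.19002 = 0.9275760.
The JPY side grows by 1 + 0.0827×2 = 1.165400.
So the TRY growth factor = 1.0809971.
(1.0809971 − 1)/T = 0.040499, i.e. 4.05%.

4.05%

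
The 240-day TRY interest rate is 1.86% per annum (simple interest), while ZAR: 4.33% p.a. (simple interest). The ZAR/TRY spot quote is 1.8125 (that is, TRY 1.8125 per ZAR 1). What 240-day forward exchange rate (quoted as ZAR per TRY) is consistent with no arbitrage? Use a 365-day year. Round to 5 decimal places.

0.56058

T = 240/365 years.
Growth of 1 TRY over T: 1 + 0.0186×240/365 = 1.0122301.
ZAR growth factor: 1 + 0.0433×240/365 = 1.0284712.
So F = 1.8125 × 1.0122301 / 1.0284712 = 1.783878 (TRY/ZAR).
Invert for ZAR per TRY: 1 / 1.783878 = 0.56058.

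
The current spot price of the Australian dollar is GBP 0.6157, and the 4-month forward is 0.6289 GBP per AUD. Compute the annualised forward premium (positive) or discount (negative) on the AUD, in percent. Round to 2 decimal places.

T = 4/12 years.
AUD trades forward at +2.14390% vs spot over the period.
Per annum: 0.0214390 / (4/12) = 0.064317 = 6.43%.

+6.43%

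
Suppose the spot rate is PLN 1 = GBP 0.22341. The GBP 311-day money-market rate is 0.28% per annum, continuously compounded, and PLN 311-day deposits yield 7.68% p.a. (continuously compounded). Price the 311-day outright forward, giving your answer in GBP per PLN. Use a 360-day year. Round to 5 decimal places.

0.20957

T = 311/360 years.
Growth of 1 GBP over T: e^(0.0028×311/360) = 1.0024218.
PLN accumulates by e^(0.0768×311/360) = 1.0685971.
So F = 0.22341 × 1.0024218 / 1.0685971 = 0.2095748 (GBP/PLN).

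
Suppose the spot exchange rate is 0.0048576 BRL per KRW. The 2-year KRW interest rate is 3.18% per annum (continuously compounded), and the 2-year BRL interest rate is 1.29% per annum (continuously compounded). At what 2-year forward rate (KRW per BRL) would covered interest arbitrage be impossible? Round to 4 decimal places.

T = 2 years.
Growth of 1 BRL over T: e^(0.0129×2) = 1.026135701.
KRW growth factor: e^(0.0318×2) = 1.065666047.
Forward (BRL per KRW) = 0.0048576 × 1.026135701 / 1.065666047 = 0.00467740977.
Quoted the other way: 1/0.00467740977 = 213.7935 KRW per BRL.

213.7935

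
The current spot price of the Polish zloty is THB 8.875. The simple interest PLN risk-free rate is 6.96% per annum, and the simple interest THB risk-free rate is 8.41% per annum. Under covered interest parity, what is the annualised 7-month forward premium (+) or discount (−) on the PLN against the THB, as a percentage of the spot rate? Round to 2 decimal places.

+1.39%

T = 7/12 years.
No-arbitrage forward: 8.875 × 1.0490583 / 1.040600 = 8.947139 THB/PLN.
Annualised premium = (F − S)/S × (1/T) = (8.947139 − 8.875)/8.875 ÷ (7/12) = 1.39%.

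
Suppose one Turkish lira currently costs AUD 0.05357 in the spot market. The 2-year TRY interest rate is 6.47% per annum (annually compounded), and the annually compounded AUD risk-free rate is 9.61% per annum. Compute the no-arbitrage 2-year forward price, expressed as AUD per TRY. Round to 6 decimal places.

0.056776

T = 2 years.
AUD growth factor: (1 + 0.0961)^2 = 1.2014352.
Growth of 1 TRY over T: (1 + 0.0647)^2 = 1.1335861.
So F = 0.05357 × 1.2014352 / 1.1335861 = 0.05677635 (AUD/TRY).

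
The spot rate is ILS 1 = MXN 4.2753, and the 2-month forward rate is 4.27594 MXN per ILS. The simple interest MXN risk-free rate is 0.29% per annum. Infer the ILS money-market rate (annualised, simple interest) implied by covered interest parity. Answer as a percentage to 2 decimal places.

T = 2/12 years.
CIP gives F = S · g_MXN/g_ILS, so g_MXN/g_ILS = 4.27594/4.2753 = 1.0001497.
The MXN side grows by 1 + 0.0029×2/12 = 1.0004833.
That pins the ILS growth at 1.0003336.
(1.0003336 − 1)/T = 0.002002, i.e. 0.20%.

0.20%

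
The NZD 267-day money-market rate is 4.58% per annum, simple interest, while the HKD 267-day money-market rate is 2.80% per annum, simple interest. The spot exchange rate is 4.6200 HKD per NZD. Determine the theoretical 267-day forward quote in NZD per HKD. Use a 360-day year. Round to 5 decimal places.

T = 267/360 years.
Growth of 1 HKD over T: 1 + 0.0280×267/360 = 1.0207667.
Growth of 1 NZD over T: 1 + 0.0458×267/360 = 1.0339683.
So F = 4.62 × 1.0207667 / 1.0339683 = 4.561012 (HKD/NZD).
Quoted the other way: 1/4.561012 = 0.21925 NZD per HKD.

0.21925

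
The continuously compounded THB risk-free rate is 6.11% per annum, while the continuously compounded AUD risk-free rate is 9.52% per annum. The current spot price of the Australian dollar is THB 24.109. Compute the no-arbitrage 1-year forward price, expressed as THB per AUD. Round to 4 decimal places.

T = 1 year.
THB growth factor: e^(0.0611×1) = 1.06300521.
AUD growth factor: e^(0.0952×1) = 1.09987881.
CIP: F = S · (grow THB)/(grow AUD) = 24.109 × 1.06300521/1.09987881 = 23.300742 THB per AUD.

23.3007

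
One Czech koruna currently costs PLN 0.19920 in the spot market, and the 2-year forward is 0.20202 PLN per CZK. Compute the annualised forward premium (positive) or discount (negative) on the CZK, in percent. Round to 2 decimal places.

T = 2 years.
(F − S)/S = (0.20202 − 0.1992)/0.1992 = 0.0141566.
Annualise by dividing by T: 0.0141566 / 2 = 0.007078 → 0.71%.

+0.71%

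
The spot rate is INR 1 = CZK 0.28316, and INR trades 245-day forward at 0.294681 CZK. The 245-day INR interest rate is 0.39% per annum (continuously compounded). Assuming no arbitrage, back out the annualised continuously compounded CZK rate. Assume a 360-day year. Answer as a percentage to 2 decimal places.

6.25%

T = 245/360 years.
F/S = 0.294681/0.28316 = 1.0406872 = (growth of CZK) / (growth of INR).
INR growth factor: e^(0.0039×245/360) = 1.0026577.
So the CZK growth factor = 1.043453.
Take logs: ln 1.043453 / (245/360) = 0.062501, so 6.25%.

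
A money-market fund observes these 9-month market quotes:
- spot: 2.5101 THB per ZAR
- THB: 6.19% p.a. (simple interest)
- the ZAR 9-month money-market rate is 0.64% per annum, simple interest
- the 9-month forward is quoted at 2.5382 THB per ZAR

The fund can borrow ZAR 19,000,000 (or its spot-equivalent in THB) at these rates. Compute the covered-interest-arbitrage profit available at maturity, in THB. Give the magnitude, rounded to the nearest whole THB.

THB 1,448,713

T = 9/12 years.
Invest the ZAR and cover forward: 19,000,000 × 1.004800 × 2.5382 = THB 48,457,283.84.
Convert at spot and invest in THB: 19,000,000 × 2.5101 × 1.046425 = THB 49,905,996.46.
The quoted forward undervalues ZAR, so borrow ZAR, convert to THB at spot, deposit the THB at 6.19%, and buy ZAR forward at 2.5382 to cover the loan.
The gap between the two covered legs is THB 1,448,713.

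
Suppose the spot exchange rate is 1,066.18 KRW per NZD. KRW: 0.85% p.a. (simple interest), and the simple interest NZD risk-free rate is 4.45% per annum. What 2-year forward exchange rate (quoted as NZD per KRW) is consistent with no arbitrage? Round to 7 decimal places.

0.0010043

T = 2 years.
KRW accumulates by 1 + 0.0085×2 = 1.017000.
NZD growth factor: 1 + 0.0445×2 = 1.089000.
Forward (KRW per NZD) = 1066.18 × 1.017000 / 1.089000 = 995.6888.
Invert for NZD per KRW: 1 / 995.6888 = 0.0010043.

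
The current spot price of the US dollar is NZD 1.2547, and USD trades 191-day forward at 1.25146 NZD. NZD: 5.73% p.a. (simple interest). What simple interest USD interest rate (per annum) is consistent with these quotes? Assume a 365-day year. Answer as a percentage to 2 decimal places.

T = 191/365 years.
CIP gives F = S · g_NZD/g_USD, so g_NZD/g_USD = 1.25146/1.2547 = 0.9974177.
NZD growth factor: 1 + 0.0573×191/365 = 1.0299844.
So the USD growth factor = 1.032651.
r = (1.032651 − 1)/(191/365) = 0.062396 → 6.24%.

6.24%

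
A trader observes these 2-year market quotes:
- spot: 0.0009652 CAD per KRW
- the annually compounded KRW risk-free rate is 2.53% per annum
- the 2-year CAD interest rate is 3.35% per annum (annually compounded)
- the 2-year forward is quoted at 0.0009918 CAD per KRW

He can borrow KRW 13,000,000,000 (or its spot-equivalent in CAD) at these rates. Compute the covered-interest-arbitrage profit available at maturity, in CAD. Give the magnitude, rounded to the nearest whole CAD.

T = 2 years.
Invest the KRW and cover forward: 13,000,000,000 × 1.05124009 × 0.0009918 = CAD 13,554,058.98.
Convert at spot and invest in CAD: 13,000,000,000 × 0.0009652 × 1.06812225 = CAD 13,402,370.74.
The quoted forward overvalues KRW, so borrow CAD, buy KRW at spot, deposit the KRW at 2.53%, and sell the proceeds forward at 0.0009918.
The gap between the two covered legs is CAD 151,688.

CAD 151,688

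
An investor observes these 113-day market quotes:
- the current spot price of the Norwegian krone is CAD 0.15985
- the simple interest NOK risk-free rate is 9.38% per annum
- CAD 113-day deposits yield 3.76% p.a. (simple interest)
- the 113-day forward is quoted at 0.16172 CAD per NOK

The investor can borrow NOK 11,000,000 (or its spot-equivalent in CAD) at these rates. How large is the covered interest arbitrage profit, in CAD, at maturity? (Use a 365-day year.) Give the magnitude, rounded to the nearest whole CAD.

CAD 51,761

T = 113/365 years.
Route A — deposit NOK, sell forward: 11,000,000 × 1.029039452 × 0.16172 = CAD 1,830,578.86.
Route B — convert at spot, deposit CAD: 11,000,000 × 0.15985 × 1.011640548 = CAD 1,778,818.16.
The quoted forward overvalues NOK, so borrow CAD, buy NOK at spot, deposit the NOK at 9.38%, and sell the proceeds forward at 0.16172.
Profit = 1,830,578.86 − 1,778,818.16 = CAD 51,761.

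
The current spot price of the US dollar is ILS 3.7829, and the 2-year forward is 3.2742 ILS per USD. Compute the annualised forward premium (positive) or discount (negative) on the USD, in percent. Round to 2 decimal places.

T = 2 years.
(F − S)/S = (3.2742 − 3.7829)/3.7829 = -0.1344736.
Per annum: -0.1344736 / 2 = -0.067237 = -6.72%.

-6.72%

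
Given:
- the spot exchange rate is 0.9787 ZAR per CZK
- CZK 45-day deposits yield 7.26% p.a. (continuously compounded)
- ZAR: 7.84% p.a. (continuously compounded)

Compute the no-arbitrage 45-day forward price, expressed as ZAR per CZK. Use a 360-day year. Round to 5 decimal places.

0.97941

T = 45/360 years.
ZAR accumulates by e^(0.0784×45/360) = 1.0098482.
CZK growth factor: e^(0.0726×45/360) = 1.0091163.
Forward (ZAR per CZK) = 0.9787 × 1.0098482 / 1.0091163 = 0.9794098.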